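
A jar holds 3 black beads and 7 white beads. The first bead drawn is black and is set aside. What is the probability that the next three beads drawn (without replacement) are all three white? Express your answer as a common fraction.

With the first bead removed, 7 white remain out of 9.
P = 7/9 × 6/8 × 5/7 = 210/504 = 5/12.

5/12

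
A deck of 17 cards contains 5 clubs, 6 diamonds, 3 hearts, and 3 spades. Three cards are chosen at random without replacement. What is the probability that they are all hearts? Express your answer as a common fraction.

P(all hearts) = 3/17 × 2/16 × 1/15 = 6/4080 = 1/680.

1/680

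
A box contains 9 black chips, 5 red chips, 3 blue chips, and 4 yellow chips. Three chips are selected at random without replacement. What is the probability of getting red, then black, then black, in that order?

6/133

Chain rule:
P = 5/21 × 9/20 × 8/19 = 360/7980 = 6/133.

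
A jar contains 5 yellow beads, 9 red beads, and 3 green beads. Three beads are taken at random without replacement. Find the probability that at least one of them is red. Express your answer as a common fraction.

P(no red) = 8/17 × 7/16 × 6/15 = 336/4080 = 7/85.
P(at least one) = 1 − 7/85 = 78/85.

78/85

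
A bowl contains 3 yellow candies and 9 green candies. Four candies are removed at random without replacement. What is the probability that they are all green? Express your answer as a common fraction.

14/55

P = 9/12 × 8/11 × 7/10 × 6/9 = 3024/11880 = 14/55.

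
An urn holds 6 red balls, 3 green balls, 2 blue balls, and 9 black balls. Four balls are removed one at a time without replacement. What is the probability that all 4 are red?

1/323

P(every draw is red) = 6/20 × 5/19 × 4/18 × 3/17 = 360/116280 = 1/323.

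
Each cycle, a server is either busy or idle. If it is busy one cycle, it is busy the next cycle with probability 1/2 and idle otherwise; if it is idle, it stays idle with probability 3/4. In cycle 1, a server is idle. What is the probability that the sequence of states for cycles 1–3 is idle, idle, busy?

3/16

Cycle 1 is given. For each transition, use the conditional probability from the current state:
P(idle | idle) = 3/4; P(busy | idle) = 1/4.
P = 3/4 × 1/4 = 3/16.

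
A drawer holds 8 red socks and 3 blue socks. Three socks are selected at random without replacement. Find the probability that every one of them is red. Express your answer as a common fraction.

P = 8/11 × 7/10 × 6/9 = 336/990 = 56/165.

56/165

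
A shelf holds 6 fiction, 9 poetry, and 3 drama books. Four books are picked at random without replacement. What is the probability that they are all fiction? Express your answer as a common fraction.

P(all fiction) = 6/18 × 5/17 × 4/16 × 3/15 = 360/73440 = 1/204.

1/204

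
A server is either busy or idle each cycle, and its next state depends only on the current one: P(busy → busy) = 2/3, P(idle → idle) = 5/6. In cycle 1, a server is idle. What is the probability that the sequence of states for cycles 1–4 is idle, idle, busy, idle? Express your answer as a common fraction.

Cycle 1 is given. For each transition, use the conditional probability from the current state:
P(idle | idle) = 5/6; P(busy | idle) = 1/6; P(idle | busy) = 1/3.
P = 5/6 × 1/6 × 1/3 = 5/108.

5/108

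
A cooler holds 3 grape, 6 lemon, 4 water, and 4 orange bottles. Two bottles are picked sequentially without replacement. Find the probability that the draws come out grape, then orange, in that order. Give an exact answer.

Chain rule:
P = 3/17 × 4/16 = 12/272 = 3/68.

3/68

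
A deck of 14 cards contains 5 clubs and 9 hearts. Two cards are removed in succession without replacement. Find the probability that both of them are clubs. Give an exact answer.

P(all clubs) = 5/14 × 4/13 = 20/182 = 10/91.

10/91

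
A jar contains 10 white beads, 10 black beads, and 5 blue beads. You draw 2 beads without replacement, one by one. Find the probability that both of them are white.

3/20

P = 10/25 × 9/24 = 90/600 = 3/20.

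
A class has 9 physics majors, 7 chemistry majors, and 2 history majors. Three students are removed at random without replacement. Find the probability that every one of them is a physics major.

7/68

P = 9/18 × 8/17 × 7/16 = 504/4896 = 7/68.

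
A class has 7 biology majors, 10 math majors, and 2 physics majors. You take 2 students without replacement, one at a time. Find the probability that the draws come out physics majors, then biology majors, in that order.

Chain rule:
P = 2/19 × 7/18 = 14/342 = 7/171.

7/171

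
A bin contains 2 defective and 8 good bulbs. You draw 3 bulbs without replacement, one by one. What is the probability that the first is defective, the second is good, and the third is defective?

1/45

Each draw changes the counts, so multiply the conditional probabilities along the sequence:
P = 2/10 × 8/9 × 1/8 = 16/720 = 1/45.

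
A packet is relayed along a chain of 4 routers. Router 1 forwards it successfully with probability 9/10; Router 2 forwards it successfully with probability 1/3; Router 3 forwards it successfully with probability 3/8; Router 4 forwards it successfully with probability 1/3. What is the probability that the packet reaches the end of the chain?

Each stage is reached only if all earlier stages succeed, so
P = 9/10 × 1/3 × 3/8 × 1/3 = 27/720 = 3/80.

3/80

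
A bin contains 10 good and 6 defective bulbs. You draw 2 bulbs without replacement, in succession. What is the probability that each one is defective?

P(every draw is defective) = 6/16 × 5/15 = 30/240 = 1/8.

1/8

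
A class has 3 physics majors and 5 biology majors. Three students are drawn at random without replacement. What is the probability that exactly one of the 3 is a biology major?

15/56

One ordering (a biology major drawn first) has probability 5/8 × 3/7 × 2/6 = 30/336 = 5/56.
There are C(3,1) = 3 such orderings, each equally likely, so P = 3 × 5/56 = 15/56.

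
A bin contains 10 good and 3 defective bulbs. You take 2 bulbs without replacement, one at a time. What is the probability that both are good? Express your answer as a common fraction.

P = 10/13 × 9/12 = 90/156 = 15/26.

15/26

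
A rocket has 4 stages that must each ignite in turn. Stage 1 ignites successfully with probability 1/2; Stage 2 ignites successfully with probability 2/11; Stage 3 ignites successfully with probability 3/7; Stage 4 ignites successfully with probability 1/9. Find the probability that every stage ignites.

The events are sequential, so multiply the conditional probabilities:
P = 1/2 × 2/11 × 3/7 × 1/9 = 6/1386 = 1/231.

1/231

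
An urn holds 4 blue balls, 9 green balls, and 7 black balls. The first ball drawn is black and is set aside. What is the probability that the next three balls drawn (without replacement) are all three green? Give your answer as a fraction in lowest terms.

With the first ball removed, 9 green remain out of 19.
P = 9/19 × 8/18 × 7/17 = 504/5814 = 28/323.

28/323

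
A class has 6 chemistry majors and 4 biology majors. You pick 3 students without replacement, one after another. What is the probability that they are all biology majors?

1/30

P = 4/10 × 3/9 × 2/8 = 24/720 = 1/30.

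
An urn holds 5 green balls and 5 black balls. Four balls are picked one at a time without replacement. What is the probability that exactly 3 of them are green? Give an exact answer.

5/21

One ordering (green drawn first) has probability 5/10 × 4/9 × 3/8 × 5/7 = 300/5040 = 5/84.
There are C(4,3) = 4 such orderings, each equally likely, so P = 4 × 5/84 = 5/21.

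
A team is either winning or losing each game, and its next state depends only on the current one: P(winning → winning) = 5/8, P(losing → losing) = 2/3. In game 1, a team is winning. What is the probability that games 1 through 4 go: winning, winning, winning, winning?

125/512

Game 1 is given. For each transition, use the conditional probability from the current state:
P(winning | winning) = 5/8; P(winning | winning) = 5/8; P(winning | winning) = 5/8.
P = 5/8 × 5/8 × 5/8 = 125/512.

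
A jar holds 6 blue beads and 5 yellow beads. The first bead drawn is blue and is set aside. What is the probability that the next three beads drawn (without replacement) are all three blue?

1/12

With the first bead removed, 5 blue remain out of 10.
P = 5/10 × 4/9 × 3/8 = 60/720 = 1/12.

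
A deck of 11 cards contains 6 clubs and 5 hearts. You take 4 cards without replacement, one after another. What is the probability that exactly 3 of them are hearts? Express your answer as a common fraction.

One ordering (hearts drawn first) has probability 5/11 × 4/10 × 3/9 × 6/8 = 360/7920 = 1/22.
There are C(4,3) = 4 such orderings, each equally likely, so P = 4 × 1/22 = 2/11.

2/11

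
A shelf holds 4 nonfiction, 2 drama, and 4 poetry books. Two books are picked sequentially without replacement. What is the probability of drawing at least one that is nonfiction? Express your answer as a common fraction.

P(no nonfiction) = 6/10 × 5/9 = 30/90 = 1/3.
P(at least one) = 1 − 1/3 = 2/3.

2/3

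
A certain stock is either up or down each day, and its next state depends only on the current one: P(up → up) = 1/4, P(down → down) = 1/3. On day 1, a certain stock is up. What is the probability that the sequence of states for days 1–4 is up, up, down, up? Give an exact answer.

Day 1 is given. For each transition, use the conditional probability from the current state:
P(up | up) = 1/4; P(down | up) = 3/4; P(up | down) = 2/3.
P = 1/4 × 3/4 × 2/3 = 6/48 = 1/8.

1/8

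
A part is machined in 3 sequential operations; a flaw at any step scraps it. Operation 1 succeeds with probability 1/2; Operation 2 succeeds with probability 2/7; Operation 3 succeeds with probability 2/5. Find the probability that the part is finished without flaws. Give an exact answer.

Each stage is reached only if all earlier stages succeed, so
P = 1/2 × 2/7 × 2/5 = 4/70 = 2/35.

2/35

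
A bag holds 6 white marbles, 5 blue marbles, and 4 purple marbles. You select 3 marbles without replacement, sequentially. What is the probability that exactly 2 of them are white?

One ordering (white drawn first) has probability 6/15 × 5/14 × 9/13 = 270/2730 = 9/91.
There are C(3,2) = 3 such orderings, each equally likely, so P = 3 × 9/91 = 27/91.

27/91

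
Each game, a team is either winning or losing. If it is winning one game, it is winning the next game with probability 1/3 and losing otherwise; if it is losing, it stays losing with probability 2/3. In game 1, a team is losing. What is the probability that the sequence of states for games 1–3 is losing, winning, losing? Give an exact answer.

2/9

Game 1 is given. For each transition, use the conditional probability from the current state:
P(winning | losing) = 1/3; P(losing | winning) = 2/3.
P = 1/3 × 2/3 = 2/9.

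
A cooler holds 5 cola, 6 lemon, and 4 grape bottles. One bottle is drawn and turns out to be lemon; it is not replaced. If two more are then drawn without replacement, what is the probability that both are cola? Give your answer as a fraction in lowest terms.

With the first bottle removed, 5 cola remain out of 14.
P = 5/14 × 4/13 = 20/182 = 10/91.

10/91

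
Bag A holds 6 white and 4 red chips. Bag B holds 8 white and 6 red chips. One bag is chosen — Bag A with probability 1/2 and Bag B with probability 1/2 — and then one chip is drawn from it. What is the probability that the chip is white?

41/70

From Bag A: P(white) = 6/10.
From Bag B: P(white) = 8/14.
Total probability = (1/2)(6/10) + (1/2)(8/14) = 41/70.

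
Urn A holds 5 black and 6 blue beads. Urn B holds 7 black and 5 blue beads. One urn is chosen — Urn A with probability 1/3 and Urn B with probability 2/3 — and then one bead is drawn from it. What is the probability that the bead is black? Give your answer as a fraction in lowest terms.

107/198

From Urn A: P(black) = 5/11.
From Urn B: P(black) = 7/12.
Total probability = (1/3)(5/11) + (2/3)(7/12) = 107/198.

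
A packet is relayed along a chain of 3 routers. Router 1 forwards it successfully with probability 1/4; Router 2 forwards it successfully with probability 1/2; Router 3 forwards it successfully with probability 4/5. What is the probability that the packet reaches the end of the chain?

1/10

Each stage is reached only if all earlier stages succeed, so
P = 1/4 × 1/2 × 4/5 = 4/40 = 1/10.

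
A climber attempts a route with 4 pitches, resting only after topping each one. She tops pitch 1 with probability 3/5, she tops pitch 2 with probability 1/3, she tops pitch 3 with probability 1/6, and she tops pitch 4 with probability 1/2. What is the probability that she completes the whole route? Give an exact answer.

Each stage is reached only if all earlier stages succeed, so
P = 3/5 × 1/3 × 1/6 × 1/2 = 3/180 = 1/60.

1/60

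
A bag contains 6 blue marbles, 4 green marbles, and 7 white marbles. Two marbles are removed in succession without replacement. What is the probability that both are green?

3/68

P(all green) = 4/17 × 3/16 = 12/272 = 3/68.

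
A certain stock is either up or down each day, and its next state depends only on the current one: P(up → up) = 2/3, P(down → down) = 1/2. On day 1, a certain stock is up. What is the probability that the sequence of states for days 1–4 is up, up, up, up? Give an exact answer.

Day 1 is given. For each transition, use the conditional probability from the current state:
P(up | up) = 2/3; P(up | up) = 2/3; P(up | up) = 2/3.
P = 2/3 × 2/3 × 2/3 = 8/27.

8/27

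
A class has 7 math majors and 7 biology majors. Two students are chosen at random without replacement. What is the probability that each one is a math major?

P = 7/14 × 6/13 = 42/182 = 3/13.

3/13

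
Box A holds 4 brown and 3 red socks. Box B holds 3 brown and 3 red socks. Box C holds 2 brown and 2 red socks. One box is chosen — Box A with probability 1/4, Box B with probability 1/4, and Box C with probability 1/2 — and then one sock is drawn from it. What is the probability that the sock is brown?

29/56

From Box A: P(brown) = 4/7.
From Box B: P(brown) = 3/6.
From Box C: P(brown) = 2/4.
Total probability = (1/4)(4/7) + (1/4)(3/6) + (1/2)(2/4) = 29/56.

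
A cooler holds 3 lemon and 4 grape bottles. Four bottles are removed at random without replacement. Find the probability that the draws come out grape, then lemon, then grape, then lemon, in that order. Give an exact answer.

3/35

Multiply the probability of each draw given the previous ones:
P = 4/7 × 3/6 × 3/5 × 2/4 = 72/840 = 3/35.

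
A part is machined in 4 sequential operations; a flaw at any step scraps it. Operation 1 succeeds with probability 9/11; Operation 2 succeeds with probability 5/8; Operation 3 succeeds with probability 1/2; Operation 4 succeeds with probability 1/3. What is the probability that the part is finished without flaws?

The events are sequential, so multiply the conditional probabilities:
P = 9/11 × 5/8 × 1/2 × 1/3 = 45/528 = 15/176.

15/176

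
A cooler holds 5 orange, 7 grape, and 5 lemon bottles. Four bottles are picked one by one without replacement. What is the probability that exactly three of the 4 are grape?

5/34

One ordering (grape drawn first) has probability 7/17 × 6/16 × 5/15 × 10/14 = 2100/57120 = 5/136.
There are C(4,3) = 4 such orderings, each equally likely, so P = 4 × 5/136 = 5/34.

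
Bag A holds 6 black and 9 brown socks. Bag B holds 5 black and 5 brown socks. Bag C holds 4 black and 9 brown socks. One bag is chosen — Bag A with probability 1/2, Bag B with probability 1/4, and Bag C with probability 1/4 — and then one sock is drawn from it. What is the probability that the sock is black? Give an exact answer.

209/520

From Bag A: P(black) = 6/15.
From Bag B: P(black) = 5/10.
From Bag C: P(black) = 4/13.
Total probability = (1/2)(6/15) + (1/4)(5/10) + (1/4)(4/13) = 209/520.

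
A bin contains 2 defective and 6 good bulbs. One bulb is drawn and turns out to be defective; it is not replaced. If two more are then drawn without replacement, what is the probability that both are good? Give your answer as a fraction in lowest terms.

5/7

With the first bulb removed, 6 good remain out of 7.
P = 6/7 × 5/6 = 30/42 = 5/7.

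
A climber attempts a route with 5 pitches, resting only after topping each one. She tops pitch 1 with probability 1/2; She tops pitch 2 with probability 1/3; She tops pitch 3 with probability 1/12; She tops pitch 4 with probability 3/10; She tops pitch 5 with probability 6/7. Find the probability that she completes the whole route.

1/280

Each stage is reached only if all earlier stages succeed, so
P = 1/2 × 1/3 × 1/12 × 3/10 × 6/7 = 18/5040 = 1/280.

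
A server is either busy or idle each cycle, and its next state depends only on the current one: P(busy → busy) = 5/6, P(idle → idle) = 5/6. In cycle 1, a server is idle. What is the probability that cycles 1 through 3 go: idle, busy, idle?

1/36

Cycle 1 is given. For each transition, use the conditional probability from the current state:
P(busy | idle) = 1/6; P(idle | busy) = 1/6.
P = 1/6 × 1/6 = 1/36.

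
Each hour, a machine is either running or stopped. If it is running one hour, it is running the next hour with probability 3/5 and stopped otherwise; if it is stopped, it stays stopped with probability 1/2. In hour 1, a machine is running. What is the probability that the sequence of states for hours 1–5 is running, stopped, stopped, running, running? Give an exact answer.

Hour 1 is given. For each transition, use the conditional probability from the current state:
P(stopped | running) = 2/5; P(stopped | stopped) = 1/2; P(running | stopped) = 1/2; P(running | running) = 3/5.
P = 2/5 × 1/2 × 1/2 × 3/5 = 6/100 = 3/50.

3/50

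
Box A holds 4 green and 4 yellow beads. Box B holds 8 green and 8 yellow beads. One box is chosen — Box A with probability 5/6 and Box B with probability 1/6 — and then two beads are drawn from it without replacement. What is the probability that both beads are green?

137/630

From Box A: P(both green) = (4/8)(3/7) = 3/14.
From Box B: P(both green) = (8/16)(7/15) = 7/30.
Total probability = (5/6)(3/14) + (1/6)(7/30) = 137/630.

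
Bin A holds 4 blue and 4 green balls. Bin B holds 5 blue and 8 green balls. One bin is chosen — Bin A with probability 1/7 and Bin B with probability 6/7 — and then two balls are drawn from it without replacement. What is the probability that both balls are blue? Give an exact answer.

From Bin A: P(both blue) = (4/8)(3/7) = 3/14.
From Bin B: P(both blue) = (5/13)(4/12) = 5/39.
Total probability = (1/7)(3/14) + (6/7)(5/39) = 179/1274.

179/1274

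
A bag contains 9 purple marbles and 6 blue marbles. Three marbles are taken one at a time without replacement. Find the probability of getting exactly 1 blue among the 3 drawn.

216/455

One ordering (blue drawn first) has probability 6/15 × 9/14 × 8/13 = 432/2730 = 72/455.
There are C(3,1) = 3 such orderings, each equally likely, so P = 3 × 72/455 = 216/455.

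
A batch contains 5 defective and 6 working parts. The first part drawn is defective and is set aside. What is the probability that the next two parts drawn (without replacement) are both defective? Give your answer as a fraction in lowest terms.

After the first draw, 4 of the remaining 10 parts are defective.
P = 4/10 × 3/9 = 12/90 = 2/15.

2/15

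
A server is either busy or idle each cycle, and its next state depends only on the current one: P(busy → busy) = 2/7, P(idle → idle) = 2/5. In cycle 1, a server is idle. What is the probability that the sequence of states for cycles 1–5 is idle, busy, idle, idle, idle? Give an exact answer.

Cycle 1 is given. For each transition, use the conditional probability from the current state:
P(busy | idle) = 3/5; P(idle | busy) = 5/7; P(idle | idle) = 2/5; P(idle | idle) = 2/5.
P = 3/5 × 5/7 × 2/5 × 2/5 = 60/875 = 12/175.

12/175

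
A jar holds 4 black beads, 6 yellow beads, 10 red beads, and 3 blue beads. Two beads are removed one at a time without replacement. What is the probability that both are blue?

3/253

P(all blue) = 3/23 × 2/22 = 6/506 = 3/253.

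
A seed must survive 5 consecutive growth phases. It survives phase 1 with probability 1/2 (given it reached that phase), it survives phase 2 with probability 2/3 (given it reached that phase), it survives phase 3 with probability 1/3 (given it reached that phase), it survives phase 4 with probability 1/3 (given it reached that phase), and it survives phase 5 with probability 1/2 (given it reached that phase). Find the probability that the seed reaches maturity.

1/54

The events are sequential, so multiply the conditional probabilities:
P = 1/2 × 2/3 × 1/3 × 1/3 × 1/2 = 2/108 = 1/54.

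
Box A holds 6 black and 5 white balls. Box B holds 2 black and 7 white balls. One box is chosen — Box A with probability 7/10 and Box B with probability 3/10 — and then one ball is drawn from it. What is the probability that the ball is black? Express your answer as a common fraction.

74/165

From Box A: P(black) = 6/11.
From Box B: P(black) = 2/9.
Total probability = (7/10)(6/11) + (3/10)(2/9) = 74/165.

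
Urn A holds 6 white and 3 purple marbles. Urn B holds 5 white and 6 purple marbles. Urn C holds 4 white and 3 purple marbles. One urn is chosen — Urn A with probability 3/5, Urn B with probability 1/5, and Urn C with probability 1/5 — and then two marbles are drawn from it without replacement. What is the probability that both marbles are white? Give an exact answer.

529/1540

From Urn A: P(both white) = (6/9)(5/8) = 5/12.
From Urn B: P(both white) = (5/11)(4/10) = 2/11.
From Urn C: P(both white) = (4/7)(3/6) = 2/7.
Total probability = (3/5)(5/12) + (1/5)(2/11) + (1/5)(2/7) = 529/1540.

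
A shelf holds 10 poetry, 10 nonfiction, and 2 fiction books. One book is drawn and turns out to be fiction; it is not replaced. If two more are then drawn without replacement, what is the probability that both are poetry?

With the first book removed, 10 poetry remain out of 21.
P = 10/21 × 9/20 = 90/420 = 3/14.

3/14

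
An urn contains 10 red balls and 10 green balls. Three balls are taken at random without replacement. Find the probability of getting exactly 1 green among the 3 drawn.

One ordering (green drawn first) has probability 10/20 × 10/19 × 9/18 = 900/6840 = 5/38.
There are C(3,1) = 3 such orderings, each equally likely, so P = 3 × 5/38 = 15/38.

15/38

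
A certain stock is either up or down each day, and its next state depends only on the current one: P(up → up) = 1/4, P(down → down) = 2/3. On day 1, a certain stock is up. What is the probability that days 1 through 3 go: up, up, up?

1/16

Day 1 is given. For each transition, use the conditional probability from the current state:
P(up | up) = 1/4; P(up | up) = 1/4.
P = 1/4 × 1/4 = 1/16.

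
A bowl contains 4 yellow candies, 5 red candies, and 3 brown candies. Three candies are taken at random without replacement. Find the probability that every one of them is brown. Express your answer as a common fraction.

1/220

P(every draw is brown) = 3/12 × 2/11 × 1/10 = 6/1320 = 1/220.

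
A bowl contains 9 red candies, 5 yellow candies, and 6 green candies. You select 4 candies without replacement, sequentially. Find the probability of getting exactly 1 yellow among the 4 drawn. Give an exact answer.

One ordering (yellow drawn first) has probability 5/20 × 15/19 × 14/18 × 13/17 = 13650/116280 = 455/3876.
There are C(4,1) = 4 such orderings, each equally likely, so P = 4 × 455/3876 = 455/969.

455/969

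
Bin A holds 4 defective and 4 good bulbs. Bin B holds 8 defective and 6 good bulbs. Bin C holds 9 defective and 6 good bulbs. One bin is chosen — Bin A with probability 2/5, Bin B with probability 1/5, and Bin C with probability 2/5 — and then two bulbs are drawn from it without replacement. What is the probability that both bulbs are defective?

647/2275

From Bin A: P(both defective) = (4/8)(3/7) = 3/14.
From Bin B: P(both defective) = (8/14)(7/13) = 4/13.
From Bin C: P(both defective) = (9/15)(8/14) = 12/35.
Total probability = (2/5)(3/14) + (1/5)(4/13) + (2/5)(12/35) = 647/2275.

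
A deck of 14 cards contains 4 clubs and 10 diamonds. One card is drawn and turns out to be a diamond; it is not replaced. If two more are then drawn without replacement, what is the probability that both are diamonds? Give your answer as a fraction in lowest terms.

After the first draw, 9 of the remaining 13 cards are diamonds.
P = 9/13 × 8/12 = 72/156 = 6/13.

6/13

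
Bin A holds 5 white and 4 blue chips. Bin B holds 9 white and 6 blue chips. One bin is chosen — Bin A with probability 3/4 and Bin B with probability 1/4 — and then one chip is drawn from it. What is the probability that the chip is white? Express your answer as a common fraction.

17/30

From Bin A: P(white) = 5/9.
From Bin B: P(white) = 9/15.
Total probability = (3/4)(5/9) + (1/4)(9/15) = 17/30.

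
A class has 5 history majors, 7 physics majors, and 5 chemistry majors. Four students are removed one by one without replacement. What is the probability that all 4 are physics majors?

1/68

P(every draw is a physics major) = 7/17 × 6/16 × 5/15 × 4/14 = 840/57120 = 1/68.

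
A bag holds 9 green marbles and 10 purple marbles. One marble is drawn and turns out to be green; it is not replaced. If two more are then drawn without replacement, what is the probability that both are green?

28/153

With the first marble removed, 8 green remain out of 18.
P = 8/18 × 7/17 = 56/306 = 28/153.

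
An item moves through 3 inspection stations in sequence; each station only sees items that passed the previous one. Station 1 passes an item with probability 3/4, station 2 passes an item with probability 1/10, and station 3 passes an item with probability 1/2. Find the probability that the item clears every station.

The events are sequential, so multiply the conditional probabilities:
P = 3/4 × 1/10 × 1/2 = 3/80.

3/80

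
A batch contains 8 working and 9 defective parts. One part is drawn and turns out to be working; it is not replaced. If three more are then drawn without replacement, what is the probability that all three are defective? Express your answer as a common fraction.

With the first part removed, 9 defective remain out of 16.
P = 9/16 × 8/15 × 7/14 = 504/3360 = 3/20.

3/20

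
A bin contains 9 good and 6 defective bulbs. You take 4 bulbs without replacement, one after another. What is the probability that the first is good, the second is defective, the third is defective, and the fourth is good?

Each draw changes the counts, so multiply the conditional probabilities along the sequence:
P = 9/15 × 6/14 × 5/13 × 8/12 = 2160/32760 = 6/91.

6/91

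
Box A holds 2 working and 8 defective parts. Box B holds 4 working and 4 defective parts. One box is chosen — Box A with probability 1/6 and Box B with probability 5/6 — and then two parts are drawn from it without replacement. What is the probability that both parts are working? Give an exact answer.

689/3780

From Box A: P(both working) = (2/10)(1/9) = 1/45.
From Box B: P(both working) = (4/8)(3/7) = 3/14.
Total probability = (1/6)(1/45) + (5/6)(3/14) = 689/3780.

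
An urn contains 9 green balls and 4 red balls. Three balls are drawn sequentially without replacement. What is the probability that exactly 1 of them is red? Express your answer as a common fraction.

One ordering (red drawn first) has probability 4/13 × 9/12 × 8/11 = 288/1716 = 24/143.
There are C(3,1) = 3 such orderings, each equally likely, so P = 3 × 24/143 = 72/143.

72/143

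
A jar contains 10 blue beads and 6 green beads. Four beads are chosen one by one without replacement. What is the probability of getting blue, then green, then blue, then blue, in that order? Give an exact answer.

9/91

Multiply the probability of each draw given the previous ones:
P = 10/16 × 6/15 × 9/14 × 8/13 = 4320/43680 = 9/91.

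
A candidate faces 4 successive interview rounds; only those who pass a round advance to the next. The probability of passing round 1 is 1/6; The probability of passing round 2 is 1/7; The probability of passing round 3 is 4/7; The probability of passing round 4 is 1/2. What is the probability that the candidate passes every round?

1/147

Multiplying along the chain,
P = 1/6 × 1/7 × 4/7 × 1/2 = 4/588 = 1/147.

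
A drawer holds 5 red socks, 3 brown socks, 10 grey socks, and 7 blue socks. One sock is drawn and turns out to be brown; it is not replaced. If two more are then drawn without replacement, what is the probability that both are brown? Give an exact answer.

After the first draw, 2 of the remaining 24 socks are brown.
P = 2/24 × 1/23 = 2/552 = 1/276.

1/276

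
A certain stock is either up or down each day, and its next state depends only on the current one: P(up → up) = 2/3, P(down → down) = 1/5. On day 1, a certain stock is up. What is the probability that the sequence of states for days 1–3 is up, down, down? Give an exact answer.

Day 1 is given. For each transition, use the conditional probability from the current state:
P(down | up) = 1/3; P(down | down) = 1/5.
P = 1/3 × 1/5 = 1/15.

1/15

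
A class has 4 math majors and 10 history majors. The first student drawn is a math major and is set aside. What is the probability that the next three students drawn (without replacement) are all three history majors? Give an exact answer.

60/143

After the first draw, 10 of the remaining 13 students are history majors.
P = 10/13 × 9/12 × 8/11 = 720/1716 = 60/143.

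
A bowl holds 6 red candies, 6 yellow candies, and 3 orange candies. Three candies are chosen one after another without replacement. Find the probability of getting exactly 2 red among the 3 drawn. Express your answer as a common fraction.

One ordering (red drawn first) has probability 6/15 × 5/14 × 9/13 = 270/2730 = 9/91.
There are C(3,2) = 3 such orderings, each equally likely, so P = 3 × 9/91 = 27/91.

27/91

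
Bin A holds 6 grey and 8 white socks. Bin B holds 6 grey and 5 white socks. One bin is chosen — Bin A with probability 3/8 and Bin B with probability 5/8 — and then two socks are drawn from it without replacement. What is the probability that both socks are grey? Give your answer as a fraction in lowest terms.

From Bin A: P(both grey) = (6/14)(5/13) = 15/91.
From Bin B: P(both grey) = (6/11)(5/10) = 3/11.
Total probability = (3/8)(15/91) + (5/8)(3/11) = 465/2002.

465/2002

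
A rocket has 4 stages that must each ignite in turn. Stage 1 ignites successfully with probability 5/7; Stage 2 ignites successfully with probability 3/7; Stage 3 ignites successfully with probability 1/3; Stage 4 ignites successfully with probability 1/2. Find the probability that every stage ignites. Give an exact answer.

Each stage is reached only if all earlier stages succeed, so
P = 5/7 × 3/7 × 1/3 × 1/2 = 15/294 = 5/98.

5/98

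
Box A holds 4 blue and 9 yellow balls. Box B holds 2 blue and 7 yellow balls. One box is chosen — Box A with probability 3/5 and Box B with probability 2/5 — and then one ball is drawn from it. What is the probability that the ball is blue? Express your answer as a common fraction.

32/117

From Box A: P(blue) = 4/13.
From Box B: P(blue) = 2/9.
Total probability = (3/5)(4/13) + (2/5)(2/9) = 32/117.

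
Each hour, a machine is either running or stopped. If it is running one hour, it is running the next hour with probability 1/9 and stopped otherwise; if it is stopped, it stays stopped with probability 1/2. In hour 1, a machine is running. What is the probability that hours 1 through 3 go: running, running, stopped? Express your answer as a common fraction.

Hour 1 is given. For each transition, use the conditional probability from the current state:
P(running | running) = 1/9; P(stopped | running) = 8/9.
P = 1/9 × 8/9 = 8/81.

8/81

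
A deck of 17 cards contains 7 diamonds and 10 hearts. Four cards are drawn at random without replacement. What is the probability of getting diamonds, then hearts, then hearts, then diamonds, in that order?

Multiply the probability of each draw given the previous ones:
P = 7/17 × 10/16 × 9/15 × 6/14 = 3780/57120 = 9/136.

9/136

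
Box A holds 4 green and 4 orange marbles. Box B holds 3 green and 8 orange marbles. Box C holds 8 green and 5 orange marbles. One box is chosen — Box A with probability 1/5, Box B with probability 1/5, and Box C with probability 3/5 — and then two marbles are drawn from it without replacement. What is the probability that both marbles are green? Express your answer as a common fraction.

13471/50050

From Box A: P(both green) = (4/8)(3/7) = 3/14.
From Box B: P(both green) = (3/11)(2/10) = 3/55.
From Box C: P(both green) = (8/13)(7/12) = 14/39.
Total probability = (1/5)(3/14) + (1/5)(3/55) + (3/5)(14/39) = 13471/50050.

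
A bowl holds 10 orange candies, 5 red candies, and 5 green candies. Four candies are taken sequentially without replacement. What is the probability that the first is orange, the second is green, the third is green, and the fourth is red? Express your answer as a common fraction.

Multiply the probability of each draw given the previous ones:
P = 10/20 × 5/19 × 4/18 × 5/17 = 1000/116280 = 25/2907.

25/2907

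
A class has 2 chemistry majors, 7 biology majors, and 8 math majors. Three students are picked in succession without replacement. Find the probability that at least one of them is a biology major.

14/17

P(no biology majors) = 10/17 × 9/16 × 8/15 = 720/4080 = 3/17.
P(at least one) = 1 − 3/17 = 14/17.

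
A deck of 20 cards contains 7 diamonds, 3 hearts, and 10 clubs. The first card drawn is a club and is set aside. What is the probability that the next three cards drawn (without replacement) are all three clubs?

28/323

After the first draw, 9 of the remaining 19 cards are clubs.
P = 9/19 × 8/18 × 7/17 = 504/5814 = 28/323.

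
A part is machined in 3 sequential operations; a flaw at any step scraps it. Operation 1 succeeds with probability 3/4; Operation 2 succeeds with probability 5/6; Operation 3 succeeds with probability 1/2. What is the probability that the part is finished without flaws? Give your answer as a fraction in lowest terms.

5/16

The events are sequential, so multiply the conditional probabilities:
P = 3/4 × 5/6 × 1/2 = 15/48 = 5/16.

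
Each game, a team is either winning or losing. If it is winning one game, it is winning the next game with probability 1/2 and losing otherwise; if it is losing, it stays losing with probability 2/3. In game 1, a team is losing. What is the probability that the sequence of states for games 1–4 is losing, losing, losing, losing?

8/27

Game 1 is given. For each transition, use the conditional probability from the current state:
P(losing | losing) = 2/3; P(losing | losing) = 2/3; P(losing | losing) = 2/3.
P = 2/3 × 2/3 × 2/3 = 8/27.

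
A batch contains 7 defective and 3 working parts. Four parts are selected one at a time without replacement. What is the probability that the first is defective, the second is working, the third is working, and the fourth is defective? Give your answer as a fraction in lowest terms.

Each draw changes the counts, so multiply the conditional probabilities along the sequence:
P = 7/10 × 3/9 × 2/8 × 6/7 = 252/5040 = 1/20.

1/20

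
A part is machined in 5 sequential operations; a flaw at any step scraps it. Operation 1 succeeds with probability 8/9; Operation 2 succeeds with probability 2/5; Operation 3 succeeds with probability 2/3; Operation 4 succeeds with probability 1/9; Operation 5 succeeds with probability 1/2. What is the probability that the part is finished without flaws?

16/1215

Each stage is reached only if all earlier stages succeed, so
P = 8/9 × 2/5 × 2/3 × 1/9 × 1/2 = 32/2430 = 16/1215.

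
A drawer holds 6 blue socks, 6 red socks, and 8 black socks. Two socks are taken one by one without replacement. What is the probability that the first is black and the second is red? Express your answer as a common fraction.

Chain rule:
P = 8/20 × 6/19 = 48/380 = 12/95.

12/95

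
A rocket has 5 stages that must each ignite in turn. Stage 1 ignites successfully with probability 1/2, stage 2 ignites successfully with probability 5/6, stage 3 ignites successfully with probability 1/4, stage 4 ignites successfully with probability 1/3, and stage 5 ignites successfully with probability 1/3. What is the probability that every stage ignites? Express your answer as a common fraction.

5/432

The events are sequential, so multiply the conditional probabilities:
P = 1/2 × 5/6 × 1/4 × 1/3 × 1/3 = 5/432.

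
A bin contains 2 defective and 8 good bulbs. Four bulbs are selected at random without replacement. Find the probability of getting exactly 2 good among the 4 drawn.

One ordering (good drawn first) has probability 8/10 × 7/9 × 2/8 × 1/7 = 112/5040 = 1/45.
There are C(4,2) = 6 such orderings, each equally likely, so P = 6 × 1/45 = 2/15.

2/15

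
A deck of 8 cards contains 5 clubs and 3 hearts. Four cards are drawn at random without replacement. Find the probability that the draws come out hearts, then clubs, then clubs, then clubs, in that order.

Multiply the probability of each draw given the previous ones:
P = 3/8 × 5/7 × 4/6 × 3/5 = 180/1680 = 3/28.

3/28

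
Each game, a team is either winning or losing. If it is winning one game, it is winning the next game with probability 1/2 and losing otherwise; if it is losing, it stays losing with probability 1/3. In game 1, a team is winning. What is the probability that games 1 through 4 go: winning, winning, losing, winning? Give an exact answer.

1/6

Game 1 is given. For each transition, use the conditional probability from the current state:
P(winning | winning) = 1/2; P(losing | winning) = 1/2; P(winning | losing) = 2/3.
P = 1/2 × 1/2 × 2/3 = 2/12 = 1/6.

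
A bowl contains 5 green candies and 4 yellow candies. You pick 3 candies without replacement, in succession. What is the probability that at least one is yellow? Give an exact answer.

37/42

P(no yellow) = 5/9 × 4/8 × 3/7 = 60/504 = 5/42.
P(at least one) = 1 − 5/42 = 37/42.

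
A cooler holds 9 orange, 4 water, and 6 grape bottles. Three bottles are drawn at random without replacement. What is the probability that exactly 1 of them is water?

One ordering (water drawn first) has probability 4/19 × 15/18 × 14/17 = 840/5814 = 140/969.
There are C(3,1) = 3 such orderings, each equally likely, so P = 3 × 140/969 = 140/323.

140/323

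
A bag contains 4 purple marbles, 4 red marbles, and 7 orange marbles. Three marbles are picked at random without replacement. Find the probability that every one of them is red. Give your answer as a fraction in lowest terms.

P(all red) = 4/15 × 3/14 × 2/13 = 24/2730 = 4/455.

4/455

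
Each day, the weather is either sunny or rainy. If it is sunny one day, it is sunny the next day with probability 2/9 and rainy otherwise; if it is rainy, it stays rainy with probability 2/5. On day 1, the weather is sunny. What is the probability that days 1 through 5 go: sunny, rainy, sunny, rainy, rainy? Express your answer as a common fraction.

Day 1 is given. For each transition, use the conditional probability from the current state:
P(rainy | sunny) = 7/9; P(sunny | rainy) = 3/5; P(rainy | sunny) = 7/9; P(rainy | rainy) = 2/5.
P = 7/9 × 3/5 × 7/9 × 2/5 = 294/2025 = 98/675.

98/675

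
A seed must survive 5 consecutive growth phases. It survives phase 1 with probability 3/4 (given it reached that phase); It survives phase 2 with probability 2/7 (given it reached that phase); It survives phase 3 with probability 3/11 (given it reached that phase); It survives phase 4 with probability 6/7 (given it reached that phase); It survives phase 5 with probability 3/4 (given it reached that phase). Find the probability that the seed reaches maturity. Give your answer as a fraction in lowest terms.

Multiplying along the chain,
P = 3/4 × 2/7 × 3/11 × 6/7 × 3/4 = 324/8624 = 81/2156.

81/2156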